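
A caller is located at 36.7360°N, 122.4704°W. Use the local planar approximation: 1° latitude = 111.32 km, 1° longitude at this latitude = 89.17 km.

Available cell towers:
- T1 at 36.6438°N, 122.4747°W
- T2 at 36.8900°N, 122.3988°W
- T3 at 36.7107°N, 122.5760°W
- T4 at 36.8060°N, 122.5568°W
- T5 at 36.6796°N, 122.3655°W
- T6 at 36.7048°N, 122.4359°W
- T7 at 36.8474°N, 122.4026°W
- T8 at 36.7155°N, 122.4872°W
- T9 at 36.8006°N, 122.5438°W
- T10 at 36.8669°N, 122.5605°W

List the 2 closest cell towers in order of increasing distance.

T8, T6

Distances from 36.7360°N, 122.4704°W:
T1: √((-0.0922·111.32)² + (-0.0043·89.17)²) = √(105.343620 + 0.147019) = 10.2709 km
T2: √((0.1540·111.32)² + (0.0716·89.17)²) = √(293.892049 + 40.762760) = 18.2936 km
T3: √((-0.0253·111.32)² + (-0.1056·89.17)²) = √(7.932086 + 88.667685) = 9.8285 km
T4: √((0.0700·111.32)² + (-0.0864·89.17)²) = √(60.721498 + 59.356054) = 10.9580 km
T5: √((-0.0564·111.32)² + (0.1049·89.17)²) = √(39.418909 + 87.496063) = 11.2657 km
T6: √((-0.0312·111.32)² + (0.0345·89.17)²) = √(12.063007 + 9.464022) = 4.6397 km
T7: √((0.1114·111.32)² + (0.0678·89.17)²) = √(153.785991 + 36.550803) = 13.7963 km
T8: √((-0.0205·111.32)² + (-0.0168·89.17)²) = √(5.207798 + 2.244172) = 2.7298 km
T9: √((0.0646·111.32)² + (-0.0734·89.17)²) = √(51.714393 + 42.838046) = 9.7238 km
T10: √((0.1309·111.32)² + (-0.0901·89.17)²) = √(212.337006 + 64.548643) = 16.6399 km
Sorted: T8 (2.7298 km) < T6 (4.6397 km) < T9 (9.7238 km) < T3 (9.8285 km) < …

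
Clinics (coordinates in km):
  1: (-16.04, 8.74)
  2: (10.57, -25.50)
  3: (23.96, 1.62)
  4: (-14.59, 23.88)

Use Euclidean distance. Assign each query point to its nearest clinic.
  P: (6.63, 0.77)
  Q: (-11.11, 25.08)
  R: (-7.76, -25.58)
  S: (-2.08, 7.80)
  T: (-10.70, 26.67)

P→3; Q→4; R→2; S→1; T→4

P at (6.63, 0.77):
  1: 24.03 km
  2: 26.56 km
  3: 17.35 km
  4: 31.37 km
  → nearest: 3 (17.35 km)
Q at (-11.11, 25.08):
  1: 17.07 km
  2: 55.03 km
  3: 42.19 km
  4: 3.68 km
  → nearest: 4 (3.68 km)
R at (-7.76, -25.58):
  1: 35.30 km
  2: 18.33 km
  3: 41.79 km
  4: 49.93 km
  → nearest: 2 (18.33 km)
S at (-2.08, 7.80):
  1: 13.99 km
  2: 35.62 km
  3: 26.76 km
  4: 20.37 km
  → nearest: 1 (13.99 km)
T at (-10.70, 26.67):
  1: 18.71 km
  2: 56.34 km
  3: 42.76 km
  4: 4.79 km
  → nearest: 4 (4.79 km)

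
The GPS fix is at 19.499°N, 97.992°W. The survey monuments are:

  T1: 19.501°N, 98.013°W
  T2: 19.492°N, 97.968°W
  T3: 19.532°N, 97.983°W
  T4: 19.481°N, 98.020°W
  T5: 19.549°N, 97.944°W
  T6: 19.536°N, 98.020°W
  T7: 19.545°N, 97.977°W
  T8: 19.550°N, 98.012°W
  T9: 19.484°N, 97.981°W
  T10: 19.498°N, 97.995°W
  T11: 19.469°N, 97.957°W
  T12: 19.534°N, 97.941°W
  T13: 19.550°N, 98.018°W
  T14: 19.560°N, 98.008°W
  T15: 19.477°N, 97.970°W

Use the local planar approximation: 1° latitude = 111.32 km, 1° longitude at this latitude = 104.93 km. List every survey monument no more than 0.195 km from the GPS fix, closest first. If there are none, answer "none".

none

Distances from 19.499°N, 97.992°W:
T1: √((0.002·111.32)² + (-0.021·104.93)²) = √(0.04957 + 4.85554) = 2.215 km
T2: √((-0.007·111.32)² + (0.024·104.93)²) = √(0.60721 + 6.34194) = 2.636 km
T3: √((0.033·111.32)² + (0.009·104.93)²) = √(13.49504 + 0.89183) = 3.793 km
T4: √((-0.018·111.32)² + (-0.028·104.93)²) = √(4.01505 + 8.63208) = 3.556 km
T5: √((0.050·111.32)² + (0.048·104.93)²) = √(30.98036 + 25.36774) = 7.507 km
T6: √((0.037·111.32)² + (-0.028·104.93)²) = √(16.96484 + 8.63208) = 5.059 km
T7: √((0.046·111.32)² + (0.015·104.93)²) = √(26.22177 + 2.47732) = 5.357 km
T8: √((0.051·111.32)² + (-0.020·104.93)²) = √(32.23196 + 4.40412) = 6.053 km
T9: √((-0.015·111.32)² + (0.011·104.93)²) = √(2.78823 + 1.33225) = 2.030 km
T10: √((-0.001·111.32)² + (-0.003·104.93)²) = √(0.01239 + 0.09909) = 0.334 km
T11: √((-0.030·111.32)² + (0.035·104.93)²) = √(11.15293 + 13.48762) = 4.964 km
T12: √((0.035·111.32)² + (0.051·104.93)²) = √(15.18037 + 28.63780) = 6.620 km
T13: √((0.051·111.32)² + (-0.026·104.93)²) = √(32.23196 + 7.44297) = 6.299 km
T14: √((0.061·111.32)² + (-0.016·104.93)²) = √(46.11116 + 2.81864) = 6.995 km
T15: √((-0.022·111.32)² + (0.022·104.93)²) = √(5.99780 + 5.32899) = 3.366 km
Threshold 0.195 km: none within range.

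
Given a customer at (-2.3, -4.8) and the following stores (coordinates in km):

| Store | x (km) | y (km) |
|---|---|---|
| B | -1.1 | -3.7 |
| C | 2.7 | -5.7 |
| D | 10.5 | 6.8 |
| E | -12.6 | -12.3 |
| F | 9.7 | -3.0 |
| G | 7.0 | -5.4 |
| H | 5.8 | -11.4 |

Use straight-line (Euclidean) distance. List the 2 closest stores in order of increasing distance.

Distances from (-2.3, -4.8):
B: 1.6 km
C: 5.1 km
D: 17.3 km
E: 12.7 km
F: 12.1 km
G: 9.3 km
H: 10.4 km
Sorted: B (1.6 km) < C (5.1 km) < G (9.3 km) < H (10.4 km) < …

B, C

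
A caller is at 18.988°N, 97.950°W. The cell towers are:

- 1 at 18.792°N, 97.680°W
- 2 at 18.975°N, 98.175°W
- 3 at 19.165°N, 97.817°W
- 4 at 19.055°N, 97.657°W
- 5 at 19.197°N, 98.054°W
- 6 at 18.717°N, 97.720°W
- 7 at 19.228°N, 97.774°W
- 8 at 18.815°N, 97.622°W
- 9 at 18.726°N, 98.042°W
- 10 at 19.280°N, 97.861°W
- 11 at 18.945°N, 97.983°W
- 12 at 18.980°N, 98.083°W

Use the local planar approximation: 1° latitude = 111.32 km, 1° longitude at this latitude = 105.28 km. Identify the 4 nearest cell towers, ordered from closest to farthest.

Distances from 18.988°N, 97.950°W:
1: √((-0.196·111.32)² + (0.270·105.28)²) = √(476.05654 + 808.01474) = 35.834 km
2: √((-0.013·111.32)² + (-0.225·105.28)²) = √(2.09427 + 561.12134) = 23.732 km
3: √((0.177·111.32)² + (0.133·105.28)²) = √(388.23343 + 196.06273) = 24.172 km
4: √((0.067·111.32)² + (0.293·105.28)²) = √(55.62833 + 951.53988) = 31.736 km
5: √((0.209·111.32)² + (-0.104·105.28)²) = √(541.30117 + 119.88323) = 25.714 km
6: √((-0.271·111.32)² + (0.230·105.28)²) = √(910.09133 + 586.33717) = 38.684 km
7: √((0.240·111.32)² + (0.176·105.28)²) = √(713.78740 + 343.33422) = 32.513 km
8: √((-0.173·111.32)² + (0.328·105.28)²) = √(370.88443 + 1192.44797) = 39.539 km
9: √((-0.262·111.32)² + (-0.092·105.28)²) = √(850.64622 + 93.81395) = 30.732 km
10: √((0.292·111.32)² + (0.089·105.28)²) = √(1056.60363 + 87.79540) = 33.829 km
11: √((-0.043·111.32)² + (-0.033·105.28)²) = √(22.91307 + 12.07034) = 5.915 km
12: √((-0.008·111.32)² + (-0.133·105.28)²) = √(0.79310 + 196.06273) = 14.031 km
Sorted: 11 (5.915 km) < 12 (14.031 km) < 2 (23.732 km) < 3 (24.172 km) < 5 (25.714 km) < 9 (30.732 km) < …

11, 12, 2, 3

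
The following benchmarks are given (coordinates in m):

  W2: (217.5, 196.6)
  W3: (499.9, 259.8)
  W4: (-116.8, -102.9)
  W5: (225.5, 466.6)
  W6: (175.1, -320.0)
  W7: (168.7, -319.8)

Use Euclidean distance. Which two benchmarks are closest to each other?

W6 and W7

Pairwise distances:
W2–W3: √((282.4)² + (63.2)²) = √(79749.760 + 3994.240) = 289.4 m
W2–W4: √((-334.3)² + (-299.5)²) = √(111756.490 + 89700.250) = 448.8 m
W2–W5: √((8.0)² + (270.0)²) = √(64.000 + 72900.000) = 270.1 m
W2–W6: √((-42.4)² + (-516.6)²) = √(1797.760 + 266875.560) = 518.3 m
W2–W7: √((-48.8)² + (-516.4)²) = √(2381.440 + 266668.960) = 518.7 m
W3–W4: √((-616.7)² + (-362.7)²) = √(380318.890 + 131551.290) = 715.5 m
W3–W5: √((-274.4)² + (206.8)²) = √(75295.360 + 42766.240) = 343.6 m
W3–W6: √((-324.8)² + (-579.8)²) = √(105495.040 + 336168.040) = 664.6 m
W3–W7: √((-331.2)² + (-579.6)²) = √(109693.440 + 335936.160) = 667.6 m
W4–W5: √((342.3)² + (569.5)²) = √(117169.290 + 324330.250) = 664.5 m
W4–W6: √((291.9)² + (-217.1)²) = √(85205.610 + 47132.410) = 363.8 m
W4–W7: √((285.5)² + (-216.9)²) = √(81510.250 + 47045.610) = 358.5 m
W5–W6: √((-50.4)² + (-786.6)²) = √(2540.160 + 618739.560) = 788.2 m
W5–W7: √((-56.8)² + (-786.4)²) = √(3226.240 + 618424.960) = 788.4 m
W6–W7: √((-6.4)² + (0.2)²) = √(40.960 + 0.040) = 6.4 m
Closest pair: W6–W7 at 6.4 m.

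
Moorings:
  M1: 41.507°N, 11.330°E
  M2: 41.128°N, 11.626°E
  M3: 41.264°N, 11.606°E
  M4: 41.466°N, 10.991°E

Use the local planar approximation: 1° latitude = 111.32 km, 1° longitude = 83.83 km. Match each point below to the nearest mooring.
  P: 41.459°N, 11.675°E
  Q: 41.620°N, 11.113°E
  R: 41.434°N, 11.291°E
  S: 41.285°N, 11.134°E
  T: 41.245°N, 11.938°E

P at 41.459°N, 11.675°E:
  M1: √((0.048·111.32)² + (-0.345·83.83)²) = √(28.55150 + 836.44449) = 29.411 km
  M2: √((-0.331·111.32)² + (-0.049·83.83)²) = √(1357.69551 + 16.87295) = 37.075 km
  M3: √((-0.195·111.32)² + (-0.069·83.83)²) = √(471.21121 + 33.45778) = 22.465 km
  M4: √((0.007·111.32)² + (-0.684·83.83)²) = √(0.60721 + 3287.84349) = 57.345 km
  → nearest: M3 (22.465 km)
Q at 41.620°N, 11.113°E:
  M1: √((-0.113·111.32)² + (0.217·83.83)²) = √(158.23527 + 330.91648) = 22.117 km
  M2: √((-0.492·111.32)² + (0.513·83.83)²) = √(2999.69156 + 1849.41196) = 69.636 km
  M3: √((-0.356·111.32)² + (0.493·83.83)²) = √(1570.53056 + 1708.01929) = 57.259 km
  M4: √((-0.154·111.32)² + (-0.122·83.83)²) = √(293.89205 + 104.59685) = 19.962 km
  → nearest: M4 (19.962 km)
R at 41.434°N, 11.291°E:
  M1: √((0.073·111.32)² + (0.039·83.83)²) = √(66.03773 + 10.68878) = 8.759 km
  M2: √((-0.306·111.32)² + (0.335·83.83)²) = √(1160.35065 + 788.65770) = 44.148 km
  M3: √((-0.170·111.32)² + (0.315·83.83)²) = √(358.13292 + 697.30060) = 32.487 km
  M4: √((0.032·111.32)² + (-0.300·83.83)²) = √(12.68955 + 632.47220) = 25.400 km
  → nearest: M1 (8.759 km)
S at 41.285°N, 11.134°E:
  M1: √((0.222·111.32)² + (0.196·83.83)²) = √(610.73435 + 269.96725) = 29.677 km
  M2: √((-0.157·111.32)² + (0.492·83.83)²) = √(305.45392 + 1701.09723) = 44.795 km
  M3: √((-0.021·111.32)² + (0.472·83.83)²) = √(5.46493 + 1565.60763) = 39.637 km
  M4: √((0.181·111.32)² + (-0.143·83.83)²) = √(405.97898 + 143.70471) = 23.445 km
  → nearest: M4 (23.445 km)
T at 41.245°N, 11.938°E:
  M1: √((0.262·111.32)² + (-0.608·83.83)²) = √(850.64622 + 2597.80226) = 58.723 km
  M2: √((-0.117·111.32)² + (-0.312·83.83)²) = √(169.63604 + 684.08193) = 29.218 km
  M3: √((0.019·111.32)² + (-0.332·83.83)²) = √(4.47356 + 774.59573) = 27.912 km
  M4: √((0.221·111.32)² + (-0.947·83.83)²) = √(605.24463 + 6302.29736) = 83.112 km
  → nearest: M3 (27.912 km)

P→M3; Q→M4; R→M1; S→M4; T→M3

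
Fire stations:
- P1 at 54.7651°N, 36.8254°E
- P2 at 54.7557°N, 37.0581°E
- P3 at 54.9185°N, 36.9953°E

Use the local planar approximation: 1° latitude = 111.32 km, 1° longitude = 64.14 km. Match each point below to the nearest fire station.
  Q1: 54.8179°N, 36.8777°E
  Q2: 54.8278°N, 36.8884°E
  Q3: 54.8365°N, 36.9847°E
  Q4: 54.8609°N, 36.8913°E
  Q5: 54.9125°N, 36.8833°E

Q1→P1; Q2→P1; Q3→P3; Q4→P3; Q5→P3

Q1 at 54.8179°N, 36.8777°E:
  P1: √((-0.0528·111.32)² + (-0.0523·64.14)²) = √(34.547310 + 11.252818) = 6.7676 km
  P2: √((-0.0622·111.32)² + (0.1804·64.14)²) = √(47.943216 + 133.884709) = 13.4844 km
  P3: √((0.1006·111.32)² + (0.1176·64.14)²) = √(125.412942 + 56.894797) = 13.5021 km
  → nearest: P1 (6.7676 km)
Q2 at 54.8278°N, 36.8884°E:
  P1: √((-0.0627·111.32)² + (-0.0630·64.14)²) = √(48.717105 + 16.328226) = 8.0651 km
  P2: √((-0.0721·111.32)² + (0.1697·64.14)²) = √(64.419437 + 118.473603) = 13.5238 km
  P3: √((0.0907·111.32)² + (0.1069·64.14)²) = √(101.943836 + 47.012497) = 12.2048 km
  → nearest: P1 (8.0651 km)
Q3 at 54.8365°N, 36.9847°E:
  P1: √((-0.0714·111.32)² + (-0.1593·64.14)²) = √(63.174646 + 104.397347) = 12.9450 km
  P2: √((-0.0808·111.32)² + (0.0734·64.14)²) = √(80.903837 + 22.164096) = 10.1522 km
  P3: √((0.0820·111.32)² + (0.0106·64.14)²) = √(83.324765 + 0.462242) = 9.1535 km
  → nearest: P3 (9.1535 km)
Q4 at 54.8609°N, 36.8913°E:
  P1: √((-0.0958·111.32)² + (-0.0659·64.14)²) = √(113.730622 + 17.866058) = 11.4716 km
  P2: √((-0.1052·111.32)² + (0.1668·64.14)²) = √(137.144336 + 114.459015) = 15.8620 km
  P3: √((0.0576·111.32)² + (0.1040·64.14)²) = √(41.114154 + 44.496371) = 9.2526 km
  → nearest: P3 (9.2526 km)
Q5 at 54.9125°N, 36.8833°E:
  P1: √((-0.1474·111.32)² + (-0.0579·64.14)²) = √(269.241104 + 13.791612) = 16.8236 km
  P2: √((-0.1568·111.32)² + (0.1748·64.14)²) = √(304.676187 + 125.701589) = 20.7455 km
  P3: √((0.0060·111.32)² + (0.1120·64.14)²) = √(0.446117 + 51.605258) = 7.2147 km
  → nearest: P3 (7.2147 km)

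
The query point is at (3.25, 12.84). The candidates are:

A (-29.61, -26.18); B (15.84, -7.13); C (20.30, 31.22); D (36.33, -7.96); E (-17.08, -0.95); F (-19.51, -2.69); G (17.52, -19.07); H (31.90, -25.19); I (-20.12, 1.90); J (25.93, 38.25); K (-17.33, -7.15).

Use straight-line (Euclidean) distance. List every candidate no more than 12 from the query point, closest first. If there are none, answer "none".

Distances from (3.25, 12.84):
A: √((-32.86)² + (-39.02)²) = √(1079.7796 + 1522.5604) = 51.01
B: √((12.59)² + (-19.97)²) = √(158.5081 + 398.8009) = 23.61
C: √((17.05)² + (18.38)²) = √(290.7025 + 337.8244) = 25.07
D: √((33.08)² + (-20.80)²) = √(1094.2864 + 432.6400) = 39.08
E: √((-20.33)² + (-13.79)²) = √(413.3089 + 190.1641) = 24.57
F: √((-22.76)² + (-15.53)²) = √(518.0176 + 241.1809) = 27.55
G: √((14.27)² + (-31.91)²) = √(203.6329 + 1018.2481) = 34.96
H: √((28.65)² + (-38.03)²) = √(820.8225 + 1446.2809) = 47.61
I: √((-23.37)² + (-10.94)²) = √(546.1569 + 119.6836) = 25.80
J: √((22.68)² + (25.41)²) = √(514.3824 + 645.6681) = 34.06
K: √((-20.58)² + (-19.99)²) = √(423.5364 + 399.6001) = 28.69
Threshold 12: none within range.

none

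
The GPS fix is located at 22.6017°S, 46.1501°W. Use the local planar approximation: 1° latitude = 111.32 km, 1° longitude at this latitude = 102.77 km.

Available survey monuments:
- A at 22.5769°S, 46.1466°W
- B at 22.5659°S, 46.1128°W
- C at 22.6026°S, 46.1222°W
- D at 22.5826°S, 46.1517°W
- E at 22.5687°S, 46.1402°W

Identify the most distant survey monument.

Distances from 22.6017°S, 46.1501°W:
A: 2.7841 km
B: 5.5296 km
C: 2.8690 km
D: 2.1326 km
E: 3.8118 km
Maximum: B at 5.5296 km.

B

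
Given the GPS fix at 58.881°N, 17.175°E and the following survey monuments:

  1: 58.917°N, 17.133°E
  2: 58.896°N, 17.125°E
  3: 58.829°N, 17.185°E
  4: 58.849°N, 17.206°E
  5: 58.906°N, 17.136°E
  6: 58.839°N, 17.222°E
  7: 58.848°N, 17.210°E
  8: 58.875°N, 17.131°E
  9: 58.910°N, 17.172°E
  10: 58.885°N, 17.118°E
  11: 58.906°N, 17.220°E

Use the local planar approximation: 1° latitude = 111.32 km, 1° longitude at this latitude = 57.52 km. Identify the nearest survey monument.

8

Distances from 58.881°N, 17.175°E:
1: √((0.036·111.32)² + (-0.042·57.52)²) = √(16.06022 + 5.83628) = 4.679 km
2: √((0.015·111.32)² + (-0.050·57.52)²) = √(2.78823 + 8.27138) = 3.326 km
3: √((-0.052·111.32)² + (0.010·57.52)²) = √(33.50835 + 0.33086) = 5.817 km
4: √((-0.032·111.32)² + (0.031·57.52)²) = √(12.68955 + 3.17952) = 3.984 km
5: √((0.025·111.32)² + (-0.039·57.52)²) = √(7.74509 + 5.03231) = 3.575 km
6: √((-0.042·111.32)² + (0.047·57.52)²) = √(21.85974 + 7.30859) = 5.401 km
7: √((-0.033·111.32)² + (0.035·57.52)²) = √(13.49504 + 4.05297) = 4.189 km
8: √((-0.006·111.32)² + (-0.044·57.52)²) = √(0.44612 + 6.40535) = 2.618 km
9: √((0.029·111.32)² + (-0.003·57.52)²) = √(10.42179 + 0.02978) = 3.233 km
10: √((0.004·111.32)² + (-0.057·57.52)²) = √(0.19827 + 10.74948) = 3.309 km
11: √((0.025·111.32)² + (0.045·57.52)²) = √(7.74509 + 6.69981) = 3.801 km
Minimum: 8 at 2.618 km.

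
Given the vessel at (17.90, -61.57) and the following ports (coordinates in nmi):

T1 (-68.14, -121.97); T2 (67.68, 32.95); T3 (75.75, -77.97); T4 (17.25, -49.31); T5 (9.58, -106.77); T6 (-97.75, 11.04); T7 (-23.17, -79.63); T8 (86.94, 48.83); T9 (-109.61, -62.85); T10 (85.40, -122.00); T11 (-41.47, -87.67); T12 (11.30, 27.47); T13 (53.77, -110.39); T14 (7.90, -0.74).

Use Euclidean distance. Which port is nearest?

Distances from (17.90, -61.57):
T1: √((-86.04)² + (-60.40)²) = √(7402.8816 + 3648.1600) = 105.12 nmi
T2: √((49.78)² + (94.52)²) = √(2478.0484 + 8934.0304) = 106.83 nmi
T3: √((57.85)² + (-16.40)²) = √(3346.6225 + 268.9600) = 60.13 nmi
T4: √((-0.65)² + (12.26)²) = √(0.4225 + 150.3076) = 12.28 nmi
T5: √((-8.32)² + (-45.20)²) = √(69.2224 + 2043.0400) = 45.96 nmi
T6: √((-115.65)² + (72.61)²) = √(13374.9225 + 5272.2121) = 136.55 nmi
T7: √((-41.07)² + (-18.06)²) = √(1686.7449 + 326.1636) = 44.87 nmi
T8: √((69.04)² + (110.40)²) = √(4766.5216 + 12188.1600) = 130.21 nmi
T9: √((-127.51)² + (-1.28)²) = √(16258.8001 + 1.6384) = 127.52 nmi
T10: √((67.50)² + (-60.43)²) = √(4556.2500 + 3651.7849) = 90.60 nmi
T11: √((-59.37)² + (-26.10)²) = √(3524.7969 + 681.2100) = 64.85 nmi
T12: √((-6.60)² + (89.04)²) = √(43.5600 + 7928.1216) = 89.28 nmi
T13: √((35.87)² + (-48.82)²) = √(1286.6569 + 2383.3924) = 60.58 nmi
T14: √((-10.00)² + (60.83)²) = √(100.0000 + 3700.2889) = 61.65 nmi
Minimum: T4 at 12.28 nmi.

T4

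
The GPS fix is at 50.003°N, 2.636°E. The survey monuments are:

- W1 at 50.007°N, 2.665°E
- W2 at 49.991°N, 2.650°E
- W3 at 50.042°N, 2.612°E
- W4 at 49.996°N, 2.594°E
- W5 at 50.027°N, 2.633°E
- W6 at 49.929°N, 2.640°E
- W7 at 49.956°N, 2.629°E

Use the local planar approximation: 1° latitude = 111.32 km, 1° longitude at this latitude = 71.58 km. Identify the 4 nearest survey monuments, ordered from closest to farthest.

W2, W1, W5, W4

Distances from 50.003°N, 2.636°E:
W1: √((0.004·111.32)² + (0.029·71.58)²) = √(0.19827 + 4.30903) = 2.123 km
W2: √((-0.012·111.32)² + (0.014·71.58)²) = √(1.78447 + 1.00424) = 1.670 km
W3: √((0.039·111.32)² + (-0.024·71.58)²) = √(18.84845 + 2.95125) = 4.669 km
W4: √((-0.007·111.32)² + (-0.042·71.58)²) = √(0.60721 + 9.03820) = 3.106 km
W5: √((0.024·111.32)² + (-0.003·71.58)²) = √(7.13787 + 0.04611) = 2.680 km
W6: √((-0.074·111.32)² + (0.004·71.58)²) = √(67.85937 + 0.08198) = 8.243 km
W7: √((-0.047·111.32)² + (-0.007·71.58)²) = √(27.37424 + 0.25106) = 5.256 km
Sorted: W2 (1.670 km) < W1 (2.123 km) < W5 (2.680 km) < W4 (3.106 km) < W3 (4.669 km) < W7 (5.256 km) < …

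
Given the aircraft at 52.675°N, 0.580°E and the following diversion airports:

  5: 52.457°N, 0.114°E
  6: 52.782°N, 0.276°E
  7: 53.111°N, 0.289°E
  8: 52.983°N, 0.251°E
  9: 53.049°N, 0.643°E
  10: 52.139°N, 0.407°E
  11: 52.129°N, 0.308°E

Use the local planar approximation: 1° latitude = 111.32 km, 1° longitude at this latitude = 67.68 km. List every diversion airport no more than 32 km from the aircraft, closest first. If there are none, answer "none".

Distances from 52.675°N, 0.580°E:
5: √((-0.218·111.32)² + (-0.466·67.68)²) = √(588.92418 + 994.70095) = 39.795 km
6: √((0.107·111.32)² + (-0.304·67.68)²) = √(141.87764 + 423.31910) = 23.774 km
7: √((0.436·111.32)² + (-0.291·67.68)²) = √(2355.69670 + 387.88830) = 52.379 km
8: √((0.308·111.32)² + (-0.329·67.68)²) = √(1175.56820 + 495.80682) = 40.882 km
9: √((0.374·111.32)² + (0.063·67.68)²) = √(1733.36331 + 18.18033) = 41.851 km
10: √((-0.536·111.32)² + (-0.173·67.68)²) = √(3560.21294 + 137.09225) = 60.805 km
11: √((-0.546·111.32)² + (-0.272·67.68)²) = √(3694.29592 + 338.88981) = 63.507 km
Threshold 32 km: 6 (23.774 km) is within range.

6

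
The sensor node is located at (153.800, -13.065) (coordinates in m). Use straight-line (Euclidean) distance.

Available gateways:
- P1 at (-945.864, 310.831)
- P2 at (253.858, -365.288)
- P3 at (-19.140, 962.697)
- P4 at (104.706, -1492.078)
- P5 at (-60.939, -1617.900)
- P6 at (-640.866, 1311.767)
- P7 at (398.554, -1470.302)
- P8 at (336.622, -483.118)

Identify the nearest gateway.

Distances from (153.800, -13.065):
P1: √((-1099.664)² + (323.896)²) = √(1209260.91290 + 104908.61882) = 1146.372 m
P2: √((100.058)² + (-352.223)²) = √(10011.60336 + 124061.04173) = 366.159 m
P3: √((-172.940)² + (975.762)²) = √(29908.24360 + 952111.48064) = 990.969 m
P4: √((-49.094)² + (-1479.013)²) = √(2410.22084 + 2187479.45417) = 1479.828 m
P5: √((-214.739)² + (-1604.835)²) = √(46112.83812 + 2575495.37722) = 1619.138 m
P6: √((-794.666)² + (1324.832)²) = √(631494.05156 + 1755179.82822) = 1544.886 m
P7: √((244.754)² + (-1457.237)²) = √(59904.52052 + 2123539.67417) = 1477.648 m
P8: √((182.822)² + (-470.053)²) = √(33423.88368 + 220949.82281) = 504.355 m
Minimum: P2 at 366.159 m.

P2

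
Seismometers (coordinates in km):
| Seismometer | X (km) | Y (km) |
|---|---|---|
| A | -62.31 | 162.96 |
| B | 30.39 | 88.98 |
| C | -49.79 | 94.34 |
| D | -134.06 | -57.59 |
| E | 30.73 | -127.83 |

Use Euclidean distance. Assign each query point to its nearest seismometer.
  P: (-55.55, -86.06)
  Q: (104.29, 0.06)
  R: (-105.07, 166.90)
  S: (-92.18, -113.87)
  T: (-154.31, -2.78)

P→D; Q→B; R→A; S→D; T→D

P at (-55.55, -86.06):
  A: √((-6.76)² + (249.02)²) = √(45.6976 + 62010.9604) = 249.11 km
  B: √((85.94)² + (175.04)²) = √(7385.6836 + 30639.0016) = 195.00 km
  C: √((5.76)² + (180.40)²) = √(33.1776 + 32544.1600) = 180.49 km
  D: √((-78.51)² + (28.47)²) = √(6163.8201 + 810.5409) = 83.51 km
  E: √((86.28)² + (-41.77)²) = √(7444.2384 + 1744.7329) = 95.86 km
  → nearest: D (83.51 km)
Q at (104.29, 0.06):
  A: √((-166.60)² + (162.90)²) = √(27755.5600 + 26536.4100) = 233.01 km
  B: √((-73.90)² + (88.92)²) = √(5461.2100 + 7906.7664) = 115.62 km
  C: √((-154.08)² + (94.28)²) = √(23740.6464 + 8888.7184) = 180.64 km
  D: √((-238.35)² + (-57.65)²) = √(56810.7225 + 3323.5225) = 245.22 km
  E: √((-73.56)² + (-127.89)²) = √(5411.0736 + 16355.8521) = 147.54 km
  → nearest: B (115.62 km)
R at (-105.07, 166.90):
  A: √((42.76)² + (-3.94)²) = √(1828.4176 + 15.5236) = 42.94 km
  B: √((135.46)² + (-77.92)²) = √(18349.4116 + 6071.5264) = 156.27 km
  C: √((55.28)² + (-72.56)²) = √(3055.8784 + 5264.9536) = 91.22 km
  D: √((-28.99)² + (-224.49)²) = √(840.4201 + 50395.7601) = 226.35 km
  E: √((135.80)² + (-294.73)²) = √(18441.6400 + 86865.7729) = 324.51 km
  → nearest: A (42.94 km)
S at (-92.18, -113.87):
  A: √((29.87)² + (276.83)²) = √(892.2169 + 76634.8489) = 278.44 km
  B: √((122.57)² + (202.85)²) = √(15023.4049 + 41148.1225) = 237.01 km
  C: √((42.39)² + (208.21)²) = √(1796.9121 + 43351.4041) = 212.48 km
  D: √((-41.88)² + (56.28)²) = √(1753.9344 + 3167.4384) = 70.15 km
  E: √((122.91)² + (-13.96)²) = √(15106.8681 + 194.8816) = 123.70 km
  → nearest: D (70.15 km)
T at (-154.31, -2.78):
  A: √((92.00)² + (165.74)²) = √(8464.0000 + 27469.7476) = 189.56 km
  B: √((184.70)² + (91.76)²) = √(34114.0900 + 8419.8976) = 206.24 km
  C: √((104.52)² + (97.12)²) = √(10924.4304 + 9432.2944) = 142.68 km
  D: √((20.25)² + (-54.81)²) = √(410.0625 + 3004.1361) = 58.43 km
  E: √((185.04)² + (-125.05)²) = √(34239.8016 + 15637.5025) = 223.33 km
  → nearest: D (58.43 km)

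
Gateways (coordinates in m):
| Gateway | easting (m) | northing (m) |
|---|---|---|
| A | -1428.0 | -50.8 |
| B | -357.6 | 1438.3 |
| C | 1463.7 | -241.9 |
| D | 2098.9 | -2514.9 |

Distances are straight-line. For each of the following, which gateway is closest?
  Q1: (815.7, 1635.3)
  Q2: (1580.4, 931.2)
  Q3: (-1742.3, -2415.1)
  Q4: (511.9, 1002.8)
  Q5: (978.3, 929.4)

Q1 at (815.7, 1635.3):
  A: 2806.6 m
  B: 1189.7 m
  C: 1985.9 m
  D: 4344.0 m
  → nearest: B (1189.7 m)
Q2 at (1580.4, 931.2):
  A: 3164.6 m
  B: 2003.2 m
  C: 1178.9 m
  D: 3484.9 m
  → nearest: C (1178.9 m)
Q3 at (-1742.3, -2415.1):
  A: 2385.1 m
  B: 4094.6 m
  C: 3873.1 m
  D: 3842.5 m
  → nearest: A (2385.1 m)
Q4 at (511.9, 1002.8):
  A: 2207.6 m
  B: 972.5 m
  C: 1566.9 m
  D: 3859.1 m
  → nearest: B (972.5 m)
Q5 at (978.3, 929.4):
  A: 2598.3 m
  B: 1429.5 m
  C: 1267.9 m
  D: 3622.0 m
  → nearest: C (1267.9 m)

Q1→B; Q2→C; Q3→A; Q4→B; Q5→C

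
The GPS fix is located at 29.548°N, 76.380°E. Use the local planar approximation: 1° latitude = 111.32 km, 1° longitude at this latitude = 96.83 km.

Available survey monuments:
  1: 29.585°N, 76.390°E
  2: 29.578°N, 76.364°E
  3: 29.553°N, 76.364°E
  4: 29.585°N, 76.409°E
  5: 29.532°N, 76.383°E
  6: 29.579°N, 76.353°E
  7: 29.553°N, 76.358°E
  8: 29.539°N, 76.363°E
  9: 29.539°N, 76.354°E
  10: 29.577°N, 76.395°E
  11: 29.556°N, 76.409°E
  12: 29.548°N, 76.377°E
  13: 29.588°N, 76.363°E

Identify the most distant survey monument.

4

Distances from 29.548°N, 76.380°E:
1: √((0.037·111.32)² + (0.010·96.83)²) = √(16.96484 + 0.93760) = 4.231 km
2: √((0.030·111.32)² + (-0.016·96.83)²) = √(11.15293 + 2.40027) = 3.681 km
3: √((0.005·111.32)² + (-0.016·96.83)²) = √(0.30980 + 2.40027) = 1.646 km
4: √((0.037·111.32)² + (0.029·96.83)²) = √(16.96484 + 7.88526) = 4.985 km
5: √((-0.016·111.32)² + (0.003·96.83)²) = √(3.17239 + 0.08438) = 1.805 km
6: √((0.031·111.32)² + (-0.027·96.83)²) = √(11.90885 + 6.83514) = 4.329 km
7: √((0.005·111.32)² + (-0.022·96.83)²) = √(0.30980 + 4.53801) = 2.202 km
8: √((-0.009·111.32)² + (-0.017·96.83)²) = √(1.00376 + 2.70968) = 1.927 km
9: √((-0.009·111.32)² + (-0.026·96.83)²) = √(1.00376 + 6.33821) = 2.710 km
10: √((0.029·111.32)² + (0.015·96.83)²) = √(10.42179 + 2.10961) = 3.540 km
11: √((0.008·111.32)² + (0.029·96.83)²) = √(0.79310 + 7.88526) = 2.946 km
12: √((0.000·111.32)² + (-0.003·96.83)²) = √(0.00000 + 0.08438) = 0.290 km
13: √((0.040·111.32)² + (-0.017·96.83)²) = √(19.82743 + 2.70968) = 4.747 km
Maximum: 4 at 4.985 km.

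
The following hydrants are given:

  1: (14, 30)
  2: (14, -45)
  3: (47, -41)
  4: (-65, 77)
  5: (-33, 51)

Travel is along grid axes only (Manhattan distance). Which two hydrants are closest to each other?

Pairwise distances:
1–2: |0| + |-75| = 0 + 75 = 75
1–3: |33| + |-71| = 33 + 71 = 104
1–4: |-79| + |47| = 79 + 47 = 126
1–5: |-47| + |21| = 47 + 21 = 68
2–3: |33| + |4| = 33 + 4 = 37
2–4: |-79| + |122| = 79 + 122 = 201
2–5: |-47| + |96| = 47 + 96 = 143
3–4: |-112| + |118| = 112 + 118 = 230
3–5: |-80| + |92| = 80 + 92 = 172
4–5: |32| + |-26| = 32 + 26 = 58
Closest pair: 2–3 at 37.

2 and 3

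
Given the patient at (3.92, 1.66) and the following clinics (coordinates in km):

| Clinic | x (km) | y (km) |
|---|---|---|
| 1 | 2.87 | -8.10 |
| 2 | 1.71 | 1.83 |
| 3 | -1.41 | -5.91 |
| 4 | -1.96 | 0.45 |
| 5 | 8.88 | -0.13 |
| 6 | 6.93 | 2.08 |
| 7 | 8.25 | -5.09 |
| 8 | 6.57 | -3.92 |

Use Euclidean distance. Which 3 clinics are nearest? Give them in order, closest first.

Distances from (3.92, 1.66):
1: 9.82 km
2: 2.22 km
3: 9.26 km
4: 6.00 km
5: 5.27 km
6: 3.04 km
7: 8.02 km
8: 6.18 km
Sorted: 2 (2.22 km) < 6 (3.04 km) < 5 (5.27 km) < 4 (6.00 km) < 8 (6.18 km) < …

2, 6, 5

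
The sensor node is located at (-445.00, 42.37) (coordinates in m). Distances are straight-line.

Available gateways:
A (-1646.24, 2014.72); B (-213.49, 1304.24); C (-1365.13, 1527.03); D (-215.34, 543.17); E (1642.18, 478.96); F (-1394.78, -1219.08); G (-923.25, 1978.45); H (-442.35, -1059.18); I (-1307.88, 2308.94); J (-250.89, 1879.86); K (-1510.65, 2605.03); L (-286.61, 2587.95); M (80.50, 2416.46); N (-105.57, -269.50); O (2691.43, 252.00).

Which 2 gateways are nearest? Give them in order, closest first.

N, D

Distances from (-445.00, 42.37):
A: 2309.36 m
B: 1282.93 m
C: 1746.67 m
D: 550.95 m
E: 2132.35 m
F: 1579.03 m
G: 1994.27 m
H: 1101.55 m
I: 2425.26 m
J: 1847.71 m
K: 2775.40 m
L: 2550.50 m
M: 2431.55 m
N: 460.95 m
O: 3143.43 m
Sorted: N (460.95 m) < D (550.95 m) < H (1101.55 m) < B (1282.93 m) < …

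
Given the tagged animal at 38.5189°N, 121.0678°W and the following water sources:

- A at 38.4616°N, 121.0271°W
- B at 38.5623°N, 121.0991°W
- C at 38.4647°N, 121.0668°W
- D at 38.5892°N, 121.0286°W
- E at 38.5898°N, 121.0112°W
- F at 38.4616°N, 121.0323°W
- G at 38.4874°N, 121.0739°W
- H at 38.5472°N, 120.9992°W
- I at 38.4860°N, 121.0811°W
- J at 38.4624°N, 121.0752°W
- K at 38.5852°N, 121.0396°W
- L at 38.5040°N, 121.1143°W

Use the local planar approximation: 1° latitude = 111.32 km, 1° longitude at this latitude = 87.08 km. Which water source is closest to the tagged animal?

Distances from 38.5189°N, 121.0678°W:
A: √((-0.0573·111.32)² + (0.0407·87.08)²) = √(40.686997 + 12.561042) = 7.2971 km
B: √((0.0434·111.32)² + (-0.0313·87.08)²) = √(23.341344 + 7.428917) = 5.5471 km
C: √((-0.0542·111.32)² + (0.0010·87.08)²) = √(36.403653 + 0.007583) = 6.0342 km
D: √((0.0703·111.32)² + (0.0392·87.08)²) = √(61.243083 + 11.652228) = 8.5379 km
E: √((0.0709·111.32)² + (0.0566·87.08)²) = √(62.292945 + 24.292360) = 9.3051 km
F: √((-0.0573·111.32)² + (0.0355·87.08)²) = √(40.686997 + 9.556383) = 7.0883 km
G: √((-0.0315·111.32)² + (-0.0061·87.08)²) = √(12.296103 + 0.282161) = 3.5466 km
H: √((0.0283·111.32)² + (0.0686·87.08)²) = √(9.924743 + 35.684948) = 6.7535 km
I: √((-0.0329·111.32)² + (-0.0133·87.08)²) = √(13.413379 + 1.341344) = 3.8412 km
J: √((-0.0565·111.32)² + (-0.0074·87.08)²) = √(39.558817 + 0.415241) = 6.3225 km
K: √((0.0663·111.32)² + (0.0282·87.08)²) = √(54.472016 + 6.030246) = 7.7783 km
L: √((-0.0149·111.32)² + (-0.0465·87.08)²) = √(2.751180 + 16.396183) = 4.3758 km
Minimum: G at 3.5466 km.

G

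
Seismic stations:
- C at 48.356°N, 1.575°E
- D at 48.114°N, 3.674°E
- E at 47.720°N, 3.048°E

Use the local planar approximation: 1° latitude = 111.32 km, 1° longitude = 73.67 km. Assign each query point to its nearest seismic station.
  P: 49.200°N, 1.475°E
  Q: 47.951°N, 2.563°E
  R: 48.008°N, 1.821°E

P at 49.200°N, 1.475°E:
  C: 94.242 km
  D: 202.137 km
  E: 201.426 km
  → nearest: C (94.242 km)
Q at 47.951°N, 2.563°E:
  C: 85.618 km
  D: 83.835 km
  E: 44.021 km
  → nearest: E (44.021 km)
R at 48.008°N, 1.821°E:
  C: 42.769 km
  D: 137.020 km
  E: 95.910 km
  → nearest: C (42.769 km)

P→C; Q→E; R→C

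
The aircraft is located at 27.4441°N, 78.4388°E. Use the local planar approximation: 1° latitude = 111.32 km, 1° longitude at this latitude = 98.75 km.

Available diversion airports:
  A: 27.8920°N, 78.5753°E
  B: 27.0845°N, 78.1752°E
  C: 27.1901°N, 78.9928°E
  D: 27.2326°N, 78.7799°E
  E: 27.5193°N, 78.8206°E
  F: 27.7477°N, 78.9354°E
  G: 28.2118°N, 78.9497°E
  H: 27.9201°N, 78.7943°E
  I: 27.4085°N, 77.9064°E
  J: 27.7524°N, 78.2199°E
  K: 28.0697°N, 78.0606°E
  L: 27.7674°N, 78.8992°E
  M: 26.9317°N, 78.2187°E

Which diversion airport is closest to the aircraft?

Distances from 27.4441°N, 78.4388°E:
A: 51.6501 km
B: 47.7498 km
C: 61.5825 km
D: 41.0964 km
E: 38.6209 km
F: 59.5573 km
G: 99.2412 km
H: 63.5623 km
I: 52.7237 km
J: 40.5602 km
K: 79.0240 km
L: 57.9852 km
M: 61.0410 km
Minimum: E at 38.6209 km.

E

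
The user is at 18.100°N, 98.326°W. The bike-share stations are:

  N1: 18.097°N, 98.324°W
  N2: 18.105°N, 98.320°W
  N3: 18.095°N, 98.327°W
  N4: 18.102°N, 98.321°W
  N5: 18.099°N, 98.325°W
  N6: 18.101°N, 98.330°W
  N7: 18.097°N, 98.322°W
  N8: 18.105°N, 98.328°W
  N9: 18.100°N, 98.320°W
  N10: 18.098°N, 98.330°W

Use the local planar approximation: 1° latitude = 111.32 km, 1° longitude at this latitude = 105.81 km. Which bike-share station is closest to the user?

Distances from 18.100°N, 98.326°W:
N1: √((-0.003·111.32)² + (0.002·105.81)²) = √(0.11153 + 0.04478) = 0.395 km
N2: √((0.005·111.32)² + (0.006·105.81)²) = √(0.30980 + 0.40305) = 0.844 km
N3: √((-0.005·111.32)² + (-0.001·105.81)²) = √(0.30980 + 0.01120) = 0.567 km
N4: √((0.002·111.32)² + (0.005·105.81)²) = √(0.04957 + 0.27989) = 0.574 km
N5: √((-0.001·111.32)² + (0.001·105.81)²) = √(0.01239 + 0.01120) = 0.154 km
N6: √((0.001·111.32)² + (-0.004·105.81)²) = √(0.01239 + 0.17913) = 0.438 km
N7: √((-0.003·111.32)² + (0.004·105.81)²) = √(0.11153 + 0.17913) = 0.539 km
N8: √((0.005·111.32)² + (-0.002·105.81)²) = √(0.30980 + 0.04478) = 0.595 km
N9: √((0.000·111.32)² + (0.006·105.81)²) = √(0.00000 + 0.40305) = 0.635 km
N10: √((-0.002·111.32)² + (-0.004·105.81)²) = √(0.04957 + 0.17913) = 0.478 km
Minimum: N5 at 0.154 km.

N5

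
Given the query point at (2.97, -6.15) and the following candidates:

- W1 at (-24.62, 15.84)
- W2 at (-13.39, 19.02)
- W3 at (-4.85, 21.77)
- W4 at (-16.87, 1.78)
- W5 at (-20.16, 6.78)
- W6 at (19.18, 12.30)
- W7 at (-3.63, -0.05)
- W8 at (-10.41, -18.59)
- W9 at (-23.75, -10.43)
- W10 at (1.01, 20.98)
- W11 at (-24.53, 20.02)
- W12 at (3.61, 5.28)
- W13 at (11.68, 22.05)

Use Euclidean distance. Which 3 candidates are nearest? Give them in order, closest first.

W7, W12, W8

Distances from (2.97, -6.15):
W1: √((-27.59)² + (21.99)²) = √(761.2081 + 483.5601) = 35.28
W2: √((-16.36)² + (25.17)²) = √(267.6496 + 633.5289) = 30.02
W3: √((-7.82)² + (27.92)²) = √(61.1524 + 779.5264) = 28.99
W4: √((-19.84)² + (7.93)²) = √(393.6256 + 62.8849) = 21.37
W5: √((-23.13)² + (12.93)²) = √(534.9969 + 167.1849) = 26.50
W6: √((16.21)² + (18.45)²) = √(262.7641 + 340.4025) = 24.56
W7: √((-6.60)² + (6.10)²) = √(43.5600 + 37.2100) = 8.99
W8: √((-13.38)² + (-12.44)²) = √(179.0244 + 154.7536) = 18.27
W9: √((-26.72)² + (-4.28)²) = √(713.9584 + 18.3184) = 27.06
W10: √((-1.96)² + (27.13)²) = √(3.8416 + 736.0369) = 27.20
W11: √((-27.50)² + (26.17)²) = √(756.2500 + 684.8689) = 37.96
W12: √((0.64)² + (11.43)²) = √(0.4096 + 130.6449) = 11.45
W13: √((8.71)² + (28.20)²) = √(75.8641 + 795.2400) = 29.51
Sorted: W7 (8.99) < W12 (11.45) < W8 (18.27) < W4 (21.37) < W6 (24.56) < …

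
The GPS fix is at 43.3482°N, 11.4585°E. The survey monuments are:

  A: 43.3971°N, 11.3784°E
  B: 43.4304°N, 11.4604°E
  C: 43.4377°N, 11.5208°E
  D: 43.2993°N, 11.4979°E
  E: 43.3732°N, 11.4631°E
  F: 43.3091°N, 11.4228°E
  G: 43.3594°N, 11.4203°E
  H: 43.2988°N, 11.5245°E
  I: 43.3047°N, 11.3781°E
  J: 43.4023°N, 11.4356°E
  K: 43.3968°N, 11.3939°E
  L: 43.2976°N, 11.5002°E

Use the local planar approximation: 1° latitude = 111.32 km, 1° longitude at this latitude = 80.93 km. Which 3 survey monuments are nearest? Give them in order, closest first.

Distances from 43.3482°N, 11.4585°E:
A: 8.4649 km
B: 9.1518 km
C: 11.1663 km
D: 6.3087 km
E: 2.8078 km
F: 5.2242 km
G: 3.3335 km
H: 7.6663 km
I: 8.1109 km
J: 6.3011 km
K: 7.5235 km
L: 6.5664 km
Sorted: E (2.8078 km) < G (3.3335 km) < F (5.2242 km) < J (6.3011 km) < D (6.3087 km) < …

E, G, F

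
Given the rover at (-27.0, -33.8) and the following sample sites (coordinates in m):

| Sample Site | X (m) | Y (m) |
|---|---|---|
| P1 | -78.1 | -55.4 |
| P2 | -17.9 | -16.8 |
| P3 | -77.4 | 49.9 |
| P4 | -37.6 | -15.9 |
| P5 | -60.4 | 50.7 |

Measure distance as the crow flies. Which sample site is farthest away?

P3

Distances from (-27.0, -33.8):
P1: 55.5 m
P2: 19.3 m
P3: 97.7 m
P4: 20.8 m
P5: 90.9 m
Maximum: P3 at 97.7 m.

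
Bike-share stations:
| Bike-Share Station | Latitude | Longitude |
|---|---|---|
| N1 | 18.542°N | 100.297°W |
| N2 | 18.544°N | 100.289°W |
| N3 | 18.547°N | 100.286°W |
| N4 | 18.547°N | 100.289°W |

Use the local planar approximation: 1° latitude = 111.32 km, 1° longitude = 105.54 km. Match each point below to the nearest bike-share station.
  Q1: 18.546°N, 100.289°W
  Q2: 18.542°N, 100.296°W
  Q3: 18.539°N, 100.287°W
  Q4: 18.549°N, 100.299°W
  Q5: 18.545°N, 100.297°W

Q1 at 18.546°N, 100.289°W:
  N1: 0.954542 km
  N2: 0.222640 km
  N3: 0.335619 km
  N4: 0.111320 km
  → nearest: N4 (0.111320 km)
Q2 at 18.542°N, 100.296°W:
  N1: 0.105540 km
  N2: 0.771599 km
  N3: 1.193178 km
  N4: 0.924986 km
  → nearest: N1 (0.105540 km)
Q3 at 18.539°N, 100.287°W:
  N1: 1.106977 km
  N2: 0.595280 km
  N3: 0.896792 km
  N4: 0.915233 km
  → nearest: N2 (0.595280 km)
Q4 at 18.549°N, 100.299°W:
  N1: 0.807323 km
  N2: 1.193178 km
  N3: 1.389967 km
  N4: 1.078628 km
  → nearest: N1 (0.807323 km)
Q5 at 18.545°N, 100.297°W:
  N1: 0.333960 km
  N2: 0.851627 km
  N3: 1.182096 km
  N4: 0.873181 km
  → nearest: N1 (0.333960 km)

Q1→N4; Q2→N1; Q3→N2; Q4→N1; Q5→N1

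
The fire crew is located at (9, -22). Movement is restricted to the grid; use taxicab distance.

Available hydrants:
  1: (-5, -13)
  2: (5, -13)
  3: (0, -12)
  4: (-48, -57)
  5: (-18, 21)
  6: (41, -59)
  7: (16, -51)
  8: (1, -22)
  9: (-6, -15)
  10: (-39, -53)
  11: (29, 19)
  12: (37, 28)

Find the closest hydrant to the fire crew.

8

Distances from (9, -22):
1: |-14| + |9| = 14 + 9 = 23
2: |-4| + |9| = 4 + 9 = 13
3: |-9| + |10| = 9 + 10 = 19
4: |-57| + |-35| = 57 + 35 = 92
5: |-27| + |43| = 27 + 43 = 70
6: |32| + |-37| = 32 + 37 = 69
7: |7| + |-29| = 7 + 29 = 36
8: |-8| + |0| = 8 + 0 = 8
9: |-15| + |7| = 15 + 7 = 22
10: |-48| + |-31| = 48 + 31 = 79
11: |20| + |41| = 20 + 41 = 61
12: |28| + |50| = 28 + 50 = 78
Minimum: 8 at 8.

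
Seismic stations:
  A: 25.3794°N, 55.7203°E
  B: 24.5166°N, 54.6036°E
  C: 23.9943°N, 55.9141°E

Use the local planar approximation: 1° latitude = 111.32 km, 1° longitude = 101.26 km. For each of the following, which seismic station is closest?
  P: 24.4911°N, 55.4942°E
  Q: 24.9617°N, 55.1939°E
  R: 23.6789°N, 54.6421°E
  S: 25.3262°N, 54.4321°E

P→C; Q→A; R→B; S→B

P at 24.4911°N, 55.4942°E:
  A: 101.5014 km
  B: 90.2268 km
  C: 69.7594 km
  → nearest: C (69.7594 km)
Q at 24.9617°N, 55.1939°E:
  A: 70.7343 km
  B: 77.6399 km
  C: 130.0606 km
  → nearest: A (70.7343 km)
R at 23.6789°N, 54.6421°E:
  A: 218.5276 km
  B: 93.3342 km
  C: 133.5023 km
  → nearest: B (93.3342 km)
S at 25.3262°N, 54.4321°E:
  A: 130.5775 km
  B: 91.7826 km
  C: 210.9581 km
  → nearest: B (91.7826 km)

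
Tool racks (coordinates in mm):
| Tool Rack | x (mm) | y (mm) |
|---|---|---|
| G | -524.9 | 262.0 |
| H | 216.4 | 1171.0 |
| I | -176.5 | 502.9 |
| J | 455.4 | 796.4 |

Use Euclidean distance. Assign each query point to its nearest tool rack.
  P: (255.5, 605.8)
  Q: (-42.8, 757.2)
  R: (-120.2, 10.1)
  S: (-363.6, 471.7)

P at (255.5, 605.8):
  G: √((-780.4)² + (-343.8)²) = √(609024.160 + 118198.440) = 852.8 mm
  H: √((-39.1)² + (565.2)²) = √(1528.810 + 319451.040) = 566.6 mm
  I: √((-432.0)² + (-102.9)²) = √(186624.000 + 10588.410) = 444.1 mm
  J: √((199.9)² + (190.6)²) = √(39960.010 + 36328.360) = 276.2 mm
  → nearest: J (276.2 mm)
Q at (-42.8, 757.2):
  G: √((-482.1)² + (-495.2)²) = √(232420.410 + 245223.040) = 691.1 mm
  H: √((259.2)² + (413.8)²) = √(67184.640 + 171230.440) = 488.3 mm
  I: √((-133.7)² + (-254.3)²) = √(17875.690 + 64668.490) = 287.3 mm
  J: √((498.2)² + (39.2)²) = √(248203.240 + 1536.640) = 499.7 mm
  → nearest: I (287.3 mm)
R at (-120.2, 10.1):
  G: √((-404.7)² + (251.9)²) = √(163782.090 + 63453.610) = 476.7 mm
  H: √((336.6)² + (1160.9)²) = √(113299.560 + 1347688.810) = 1208.7 mm
  I: √((-56.3)² + (492.8)²) = √(3169.690 + 242851.840) = 496.0 mm
  J: √((575.6)² + (786.3)²) = √(331315.360 + 618267.690) = 974.5 mm
  → nearest: G (476.7 mm)
S at (-363.6, 471.7):
  G: √((-161.3)² + (-209.7)²) = √(26017.690 + 43974.090) = 264.6 mm
  H: √((580.0)² + (699.3)²) = √(336400.000 + 489020.490) = 908.5 mm
  I: √((187.1)² + (31.2)²) = √(35006.410 + 973.440) = 189.7 mm
  J: √((819.0)² + (324.7)²) = √(670761.000 + 105430.090) = 881.0 mm
  → nearest: I (189.7 mm)

P→J; Q→I; R→G; S→I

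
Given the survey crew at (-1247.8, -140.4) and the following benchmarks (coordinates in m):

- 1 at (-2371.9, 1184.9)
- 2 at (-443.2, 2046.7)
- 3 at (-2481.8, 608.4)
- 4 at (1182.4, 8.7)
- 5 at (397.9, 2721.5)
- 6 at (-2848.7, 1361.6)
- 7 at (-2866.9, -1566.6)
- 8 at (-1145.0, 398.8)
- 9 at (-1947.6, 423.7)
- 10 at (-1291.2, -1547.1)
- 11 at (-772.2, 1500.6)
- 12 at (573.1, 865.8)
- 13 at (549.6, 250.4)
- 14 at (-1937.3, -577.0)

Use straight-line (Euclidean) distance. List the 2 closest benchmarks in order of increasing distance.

Distances from (-1247.8, -140.4):
1: 1737.8 m
2: 2330.4 m
3: 1443.4 m
4: 2434.8 m
5: 3301.3 m
6: 2195.2 m
7: 2157.7 m
8: 548.9 m
9: 898.8 m
10: 1407.4 m
11: 1708.5 m
12: 2080.4 m
13: 1839.4 m
14: 816.1 m
Sorted: 8 (548.9 m) < 14 (816.1 m) < 9 (898.8 m) < 10 (1407.4 m) < …

8, 14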